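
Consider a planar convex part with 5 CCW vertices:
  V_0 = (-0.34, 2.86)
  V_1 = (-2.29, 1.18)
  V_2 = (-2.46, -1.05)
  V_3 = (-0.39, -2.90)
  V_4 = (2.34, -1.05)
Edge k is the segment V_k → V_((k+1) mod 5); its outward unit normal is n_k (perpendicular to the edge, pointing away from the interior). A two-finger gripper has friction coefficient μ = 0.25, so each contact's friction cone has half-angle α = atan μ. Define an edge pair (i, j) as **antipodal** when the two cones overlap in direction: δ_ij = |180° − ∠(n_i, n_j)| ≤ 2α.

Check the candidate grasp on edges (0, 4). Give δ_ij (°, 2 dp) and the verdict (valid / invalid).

δ = 83.68°, invalid

α = atan 0.25 = 14.04°;  2α = 28.07°
edge 0: e_0 = (-1.95, -1.68);  n_0 = (-0.6527, +0.7576)
edge 4: e_4 = (-2.68, +3.91);  n_4 = (+0.8248, +0.5654)
∠(n_0, n_4) = 96.32°
δ = |180° − 96.32°| = 83.68°
83.68° > 2α = 28.07°  →  invalid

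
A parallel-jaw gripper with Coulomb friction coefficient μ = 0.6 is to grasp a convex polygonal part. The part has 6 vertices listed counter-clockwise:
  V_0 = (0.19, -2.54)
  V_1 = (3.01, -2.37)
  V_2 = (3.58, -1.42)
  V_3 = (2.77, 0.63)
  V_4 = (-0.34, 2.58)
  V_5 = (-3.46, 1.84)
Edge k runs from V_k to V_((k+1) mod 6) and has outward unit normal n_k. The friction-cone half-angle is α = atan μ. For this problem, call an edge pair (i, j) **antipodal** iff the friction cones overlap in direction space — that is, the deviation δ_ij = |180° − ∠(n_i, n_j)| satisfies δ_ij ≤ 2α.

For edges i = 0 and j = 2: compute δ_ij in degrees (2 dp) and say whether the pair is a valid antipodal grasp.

α = atan 0.6 = 30.96°;  2α = 61.93°
edge 0: e_0 = (+2.82, +0.17);  n_0 = (+0.0602, -0.9982)
edge 2: e_2 = (-0.81, +2.05);  n_2 = (+0.9300, +0.3675)
∠(n_0, n_2) = 108.11°
δ = |180° − 108.11°| = 71.89°
71.89° > 2α = 61.93°  →  invalid

δ = 71.89°, invalid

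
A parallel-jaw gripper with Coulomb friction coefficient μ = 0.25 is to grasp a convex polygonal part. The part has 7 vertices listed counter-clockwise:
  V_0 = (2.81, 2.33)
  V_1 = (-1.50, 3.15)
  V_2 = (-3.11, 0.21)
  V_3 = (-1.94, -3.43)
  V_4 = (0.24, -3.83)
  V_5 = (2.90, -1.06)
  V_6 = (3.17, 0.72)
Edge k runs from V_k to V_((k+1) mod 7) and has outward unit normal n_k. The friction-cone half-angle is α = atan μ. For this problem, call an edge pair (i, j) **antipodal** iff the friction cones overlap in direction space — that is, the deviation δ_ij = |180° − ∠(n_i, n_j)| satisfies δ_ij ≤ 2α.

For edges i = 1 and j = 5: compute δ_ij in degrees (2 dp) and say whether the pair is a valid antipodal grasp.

δ = 20.08°, valid

α = atan 0.25 = 14.04°;  2α = 28.07°
edge 1: e_1 = (-1.61, -2.94);  n_1 = (-0.8771, +0.4803)
edge 5: e_5 = (+0.27, +1.78);  n_5 = (+0.9887, -0.1500)
∠(n_1, n_5) = 159.92°
δ = |180° − 159.92°| = 20.08°
20.08° ≤ 2α = 28.07°  →  valid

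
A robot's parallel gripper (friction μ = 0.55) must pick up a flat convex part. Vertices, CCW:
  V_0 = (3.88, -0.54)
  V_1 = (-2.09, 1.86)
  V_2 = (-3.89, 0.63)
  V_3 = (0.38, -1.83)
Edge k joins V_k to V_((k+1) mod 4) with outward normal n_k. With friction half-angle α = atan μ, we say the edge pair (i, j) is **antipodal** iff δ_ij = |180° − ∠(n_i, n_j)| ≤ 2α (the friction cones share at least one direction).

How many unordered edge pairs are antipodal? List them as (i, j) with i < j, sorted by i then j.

α = atan 0.55 = 28.81°;  2α = 57.62°
n_0 = (+0.3730, +0.9278)
n_1 = (-0.5642, +0.8256)
n_2 = (-0.4992, -0.8665)
n_3 = (+0.3458, -0.9383)
  (0,1): δ = 123.75°  ·
  (0,2): δ = 8.05°  ✓
  (0,3): δ = 42.13°  ✓
  (1,2): δ = 64.29°  ·
  (1,3): δ = 14.11°  ✓
  (2,3): δ = 129.82°  ·
antipodal pairs: 3

count = 3; pairs: (0,2), (0,3), (1,3)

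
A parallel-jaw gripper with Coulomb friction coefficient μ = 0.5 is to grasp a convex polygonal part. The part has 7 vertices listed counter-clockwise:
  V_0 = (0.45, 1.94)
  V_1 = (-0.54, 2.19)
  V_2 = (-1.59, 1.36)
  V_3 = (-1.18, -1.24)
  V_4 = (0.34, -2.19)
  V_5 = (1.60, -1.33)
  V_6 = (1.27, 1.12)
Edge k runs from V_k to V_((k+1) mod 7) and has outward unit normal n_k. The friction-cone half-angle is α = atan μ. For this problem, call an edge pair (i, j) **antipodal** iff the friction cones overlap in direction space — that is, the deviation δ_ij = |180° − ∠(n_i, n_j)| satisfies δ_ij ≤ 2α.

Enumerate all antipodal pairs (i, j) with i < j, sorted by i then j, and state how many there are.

count = 7; pairs: (0,3), (0,4), (1,4), (2,5), (2,6), (3,5), (3,6)

α = atan 0.5 = 26.57°;  2α = 53.13°
n_0 = (+0.2448, +0.9696)
n_1 = (-0.6201, +0.7845)
n_2 = (-0.9878, -0.1558)
n_3 = (-0.5300, -0.8480)
n_4 = (+0.5637, -0.8259)
n_5 = (+0.9911, +0.1335)
n_6 = (+0.7071, +0.7071)
  (0,1): δ = 127.50°  ·
  (0,2): δ = 66.87°  ·
  (0,3): δ = 17.83°  ✓
  (0,4): δ = 48.49°  ✓
  (0,5): δ = 111.84°  ·
  (0,6): δ = 149.17°  ·
  (1,2): δ = 119.36°  ·
  (1,3): δ = 70.33°  ·
  (1,4): δ = 4.01°  ✓
  (1,5): δ = 59.35°  ·
  (1,6): δ = 96.67°  ·
  (2,3): δ = 130.97°  ·
  (2,4): δ = 64.65°  ·
  (2,5): δ = 1.29°  ✓
  (2,6): δ = 36.04°  ✓
  (3,4): δ = 113.68°  ·
  (3,5): δ = 50.32°  ✓
  (3,6): δ = 12.99°  ✓
  (4,5): δ = 116.64°  ·
  (4,6): δ = 79.32°  ·
  (5,6): δ = 142.67°  ·
antipodal pairs: 7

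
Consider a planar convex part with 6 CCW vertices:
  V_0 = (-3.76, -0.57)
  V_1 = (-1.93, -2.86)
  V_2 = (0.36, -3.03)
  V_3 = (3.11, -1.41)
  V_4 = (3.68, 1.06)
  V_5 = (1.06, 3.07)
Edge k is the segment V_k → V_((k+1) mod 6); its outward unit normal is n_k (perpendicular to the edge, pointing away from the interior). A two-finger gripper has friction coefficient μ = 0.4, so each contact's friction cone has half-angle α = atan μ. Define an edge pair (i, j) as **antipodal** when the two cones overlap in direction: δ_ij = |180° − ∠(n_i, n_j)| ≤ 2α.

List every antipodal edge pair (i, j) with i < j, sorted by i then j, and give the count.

α = atan 0.4 = 21.80°;  2α = 43.60°
n_0 = (-0.7812, -0.6243)
n_1 = (-0.0740, -0.9973)
n_2 = (+0.5076, -0.8616)
n_3 = (+0.9744, -0.2249)
n_4 = (+0.6087, +0.7934)
n_5 = (-0.6026, +0.7980)
  (0,1): δ = 132.87°  ·
  (0,2): δ = 98.13°  ·
  (0,3): δ = 51.62°  ·
  (0,4): δ = 13.88°  ✓
  (0,5): δ = 88.43°  ·
  (1,2): δ = 145.25°  ·
  (1,3): δ = 98.75°  ·
  (1,4): δ = 33.25°  ✓
  (1,5): δ = 41.31°  ✓
  (2,3): δ = 133.50°  ·
  (2,4): δ = 68.00°  ·
  (2,5): δ = 6.56°  ✓
  (3,4): δ = 114.50°  ·
  (3,5): δ = 39.95°  ✓
  (4,5): δ = 105.45°  ·
antipodal pairs: 5

count = 5; pairs: (0,4), (1,4), (1,5), (2,5), (3,5)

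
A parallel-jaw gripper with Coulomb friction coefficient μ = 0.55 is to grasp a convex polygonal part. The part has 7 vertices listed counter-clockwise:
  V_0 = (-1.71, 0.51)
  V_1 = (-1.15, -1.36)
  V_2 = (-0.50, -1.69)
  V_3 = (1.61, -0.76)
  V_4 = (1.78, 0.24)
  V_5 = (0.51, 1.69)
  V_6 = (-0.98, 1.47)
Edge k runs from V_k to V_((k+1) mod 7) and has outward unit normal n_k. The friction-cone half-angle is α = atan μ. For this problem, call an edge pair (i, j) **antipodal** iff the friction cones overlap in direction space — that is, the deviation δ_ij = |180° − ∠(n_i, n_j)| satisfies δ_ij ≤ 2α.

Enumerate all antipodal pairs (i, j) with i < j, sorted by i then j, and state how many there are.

α = atan 0.55 = 28.81°;  2α = 57.62°
n_0 = (-0.9580, -0.2869)
n_1 = (-0.4527, -0.8917)
n_2 = (+0.4033, -0.9151)
n_3 = (+0.9859, -0.1676)
n_4 = (+0.7523, +0.6589)
n_5 = (-0.1461, +0.9893)
n_6 = (-0.7960, +0.6053)
  (0,1): δ = 133.59°  ·
  (0,2): δ = 82.89°  ·
  (0,3): δ = 26.32°  ✓
  (0,4): δ = 24.54°  ✓
  (0,5): δ = 81.73°  ·
  (0,6): δ = 126.08°  ·
  (1,2): δ = 129.30°  ·
  (1,3): δ = 72.73°  ·
  (1,4): δ = 21.87°  ✓
  (1,5): δ = 35.32°  ✓
  (1,6): δ = 79.67°  ·
  (2,3): δ = 123.43°  ·
  (2,4): δ = 72.57°  ·
  (2,5): δ = 15.39°  ✓
  (2,6): δ = 28.96°  ✓
  (3,4): δ = 129.14°  ·
  (3,5): δ = 71.95°  ·
  (3,6): δ = 27.60°  ✓
  (4,5): δ = 122.81°  ·
  (4,6): δ = 78.46°  ·
  (5,6): δ = 135.65°  ·
antipodal pairs: 7

count = 7; pairs: (0,3), (0,4), (1,4), (1,5), (2,5), (2,6), (3,6)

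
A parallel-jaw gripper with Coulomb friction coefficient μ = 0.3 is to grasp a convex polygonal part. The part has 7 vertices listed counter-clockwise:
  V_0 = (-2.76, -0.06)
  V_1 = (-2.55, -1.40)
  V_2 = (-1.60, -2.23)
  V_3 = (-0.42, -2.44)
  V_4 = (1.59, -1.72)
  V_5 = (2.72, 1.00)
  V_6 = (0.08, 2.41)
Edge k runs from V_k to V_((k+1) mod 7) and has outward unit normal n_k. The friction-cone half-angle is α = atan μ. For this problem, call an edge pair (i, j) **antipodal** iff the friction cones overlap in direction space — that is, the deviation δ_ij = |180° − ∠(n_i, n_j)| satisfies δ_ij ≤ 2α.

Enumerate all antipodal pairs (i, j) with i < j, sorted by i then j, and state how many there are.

α = atan 0.3 = 16.70°;  2α = 33.40°
n_0 = (-0.9879, -0.1548)
n_1 = (-0.6579, -0.7531)
n_2 = (-0.1752, -0.9845)
n_3 = (+0.3372, -0.9414)
n_4 = (+0.9235, -0.3837)
n_5 = (+0.4711, +0.8821)
n_6 = (-0.6562, +0.7545)
  (0,1): δ = 140.05°  ·
  (0,2): δ = 109.00°  ·
  (0,3): δ = 79.20°  ·
  (0,4): δ = 31.47°  ✓
  (0,5): δ = 52.99°  ·
  (0,6): δ = 122.11°  ·
  (1,2): δ = 148.95°  ·
  (1,3): δ = 119.15°  ·
  (1,4): δ = 71.42°  ·
  (1,5): δ = 13.04°  ✓
  (1,6): δ = 82.16°  ·
  (2,3): δ = 150.20°  ·
  (2,4): δ = 102.47°  ·
  (2,5): δ = 18.02°  ✓
  (2,6): δ = 51.11°  ·
  (3,4): δ = 132.27°  ·
  (3,5): δ = 47.81°  ·
  (3,6): δ = 21.31°  ✓
  (4,5): δ = 95.55°  ·
  (4,6): δ = 26.43°  ✓
  (5,6): δ = 110.88°  ·
antipodal pairs: 5

count = 5; pairs: (0,4), (1,5), (2,5), (3,6), (4,6)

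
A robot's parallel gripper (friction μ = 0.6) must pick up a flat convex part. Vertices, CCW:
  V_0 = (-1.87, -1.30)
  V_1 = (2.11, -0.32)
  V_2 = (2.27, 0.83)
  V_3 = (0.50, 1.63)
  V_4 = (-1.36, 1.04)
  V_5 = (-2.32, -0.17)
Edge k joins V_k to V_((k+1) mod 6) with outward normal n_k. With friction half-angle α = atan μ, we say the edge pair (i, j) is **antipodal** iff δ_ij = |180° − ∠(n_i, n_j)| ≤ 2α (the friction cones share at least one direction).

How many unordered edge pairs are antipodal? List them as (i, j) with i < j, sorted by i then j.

α = atan 0.6 = 30.96°;  2α = 61.93°
n_0 = (+0.2391, -0.9710)
n_1 = (+0.9905, -0.1378)
n_2 = (+0.4119, +0.9112)
n_3 = (-0.3024, +0.9532)
n_4 = (-0.7834, +0.6215)
n_5 = (-0.9290, -0.3700)
  (0,1): δ = 111.75°  ·
  (0,2): δ = 38.15°  ✓
  (0,3): δ = 3.77°  ✓
  (0,4): δ = 37.74°  ✓
  (0,5): δ = 97.88°  ·
  (1,2): δ = 106.40°  ·
  (1,3): δ = 64.48°  ·
  (1,4): δ = 30.51°  ✓
  (1,5): δ = 29.63°  ✓
  (2,3): δ = 138.08°  ·
  (2,4): δ = 104.11°  ·
  (2,5): δ = 43.96°  ✓
  (3,4): δ = 146.03°  ·
  (3,5): δ = 85.89°  ·
  (4,5): δ = 119.86°  ·
antipodal pairs: 6

count = 6; pairs: (0,2), (0,3), (0,4), (1,4), (1,5), (2,5)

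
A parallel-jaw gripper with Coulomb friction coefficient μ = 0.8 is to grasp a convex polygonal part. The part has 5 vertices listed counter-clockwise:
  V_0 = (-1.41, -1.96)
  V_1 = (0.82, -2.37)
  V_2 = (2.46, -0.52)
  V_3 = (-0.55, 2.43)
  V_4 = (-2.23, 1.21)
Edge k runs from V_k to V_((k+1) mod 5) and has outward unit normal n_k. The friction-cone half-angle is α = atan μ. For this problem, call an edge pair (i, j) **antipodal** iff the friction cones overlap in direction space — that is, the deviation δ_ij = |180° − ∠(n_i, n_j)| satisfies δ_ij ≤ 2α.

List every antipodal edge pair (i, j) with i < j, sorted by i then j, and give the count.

α = atan 0.8 = 38.66°;  2α = 77.32°
n_0 = (-0.1808, -0.9835)
n_1 = (+0.7483, -0.6634)
n_2 = (+0.7000, +0.7142)
n_3 = (-0.5876, +0.8092)
n_4 = (-0.9681, -0.2504)
  (0,1): δ = 121.14°  ·
  (0,2): δ = 34.01°  ✓
  (0,3): δ = 46.40°  ✓
  (0,4): δ = 114.92°  ·
  (1,2): δ = 92.87°  ·
  (1,3): δ = 12.46°  ✓
  (1,4): δ = 56.06°  ✓
  (2,3): δ = 99.59°  ·
  (2,4): δ = 31.07°  ✓
  (3,4): δ = 111.48°  ·
antipodal pairs: 5

count = 5; pairs: (0,2), (0,3), (1,3), (1,4), (2,4)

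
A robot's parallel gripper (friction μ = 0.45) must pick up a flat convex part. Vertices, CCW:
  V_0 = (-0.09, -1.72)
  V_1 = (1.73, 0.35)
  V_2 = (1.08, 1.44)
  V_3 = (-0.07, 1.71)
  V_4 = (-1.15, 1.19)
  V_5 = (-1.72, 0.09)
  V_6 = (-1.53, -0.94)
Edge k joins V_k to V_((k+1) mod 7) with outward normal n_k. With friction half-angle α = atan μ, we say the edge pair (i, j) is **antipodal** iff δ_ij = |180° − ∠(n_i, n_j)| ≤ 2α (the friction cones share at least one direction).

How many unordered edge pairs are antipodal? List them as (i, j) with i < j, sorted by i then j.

count = 5; pairs: (0,3), (0,4), (1,5), (1,6), (2,6)

α = atan 0.45 = 24.23°;  2α = 48.46°
n_0 = (+0.7510, -0.6603)
n_1 = (+0.8589, +0.5122)
n_2 = (+0.2286, +0.9735)
n_3 = (-0.4338, +0.9010)
n_4 = (-0.8879, +0.4601)
n_5 = (-0.9834, -0.1814)
n_6 = (-0.4763, -0.8793)
  (0,1): δ = 107.87°  ·
  (0,2): δ = 61.89°  ·
  (0,3): δ = 22.97°  ✓
  (0,4): δ = 13.93°  ✓
  (0,5): δ = 51.77°  ·
  (0,6): δ = 102.88°  ·
  (1,2): δ = 134.02°  ·
  (1,3): δ = 95.10°  ·
  (1,4): δ = 58.20°  ·
  (1,5): δ = 20.36°  ✓
  (1,6): δ = 30.75°  ✓
  (2,3): δ = 141.08°  ·
  (2,4): δ = 104.18°  ·
  (2,5): δ = 66.34°  ·
  (2,6): δ = 15.23°  ✓
  (3,4): δ = 143.10°  ·
  (3,5): δ = 105.26°  ·
  (3,6): δ = 54.15°  ·
  (4,5): δ = 142.16°  ·
  (4,6): δ = 91.05°  ·
  (5,6): δ = 128.89°  ·
antipodal pairs: 5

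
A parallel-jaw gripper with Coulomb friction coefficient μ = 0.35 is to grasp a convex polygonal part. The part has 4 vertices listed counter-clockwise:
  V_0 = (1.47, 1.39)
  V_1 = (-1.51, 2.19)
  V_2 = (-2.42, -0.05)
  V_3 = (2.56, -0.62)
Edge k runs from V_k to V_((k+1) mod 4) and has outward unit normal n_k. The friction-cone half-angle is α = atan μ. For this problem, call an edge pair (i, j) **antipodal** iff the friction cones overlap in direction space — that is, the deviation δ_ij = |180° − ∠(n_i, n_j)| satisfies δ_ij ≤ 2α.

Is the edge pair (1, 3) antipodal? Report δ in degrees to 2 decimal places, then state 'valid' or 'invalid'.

δ = 50.58°, invalid

α = atan 0.35 = 19.29°;  2α = 38.58°
edge 1: e_1 = (-0.91, -2.24);  n_1 = (-0.9265, +0.3764)
edge 3: e_3 = (-1.09, +2.01);  n_3 = (+0.8791, +0.4767)
∠(n_1, n_3) = 129.42°
δ = |180° − 129.42°| = 50.58°
50.58° > 2α = 38.58°  →  invalid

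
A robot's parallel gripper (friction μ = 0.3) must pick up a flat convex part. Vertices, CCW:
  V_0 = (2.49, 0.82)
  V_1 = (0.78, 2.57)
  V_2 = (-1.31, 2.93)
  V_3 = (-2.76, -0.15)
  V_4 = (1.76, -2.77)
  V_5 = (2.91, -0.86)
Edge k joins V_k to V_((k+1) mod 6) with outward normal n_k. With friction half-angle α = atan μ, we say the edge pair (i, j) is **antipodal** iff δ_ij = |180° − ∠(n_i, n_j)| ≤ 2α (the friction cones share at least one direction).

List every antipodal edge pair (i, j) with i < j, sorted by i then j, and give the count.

count = 3; pairs: (0,3), (1,3), (2,4)

α = atan 0.3 = 16.70°;  2α = 33.40°
n_0 = (+0.7152, +0.6989)
n_1 = (+0.1697, +0.9855)
n_2 = (-0.9048, +0.4259)
n_3 = (-0.5015, -0.8652)
n_4 = (+0.8567, -0.5158)
n_5 = (+0.9701, +0.2425)
  (0,1): δ = 144.11°  ·
  (0,2): δ = 69.55°  ·
  (0,3): δ = 15.56°  ✓
  (0,4): δ = 104.61°  ·
  (0,5): δ = 149.70°  ·
  (1,2): δ = 105.44°  ·
  (1,3): δ = 20.33°  ✓
  (1,4): δ = 68.72°  ·
  (1,5): δ = 113.81°  ·
  (2,3): δ = 94.89°  ·
  (2,4): δ = 5.84°  ✓
  (2,5): δ = 39.25°  ·
  (3,4): δ = 90.95°  ·
  (3,5): δ = 45.87°  ·
  (4,5): δ = 134.91°  ·
antipodal pairs: 3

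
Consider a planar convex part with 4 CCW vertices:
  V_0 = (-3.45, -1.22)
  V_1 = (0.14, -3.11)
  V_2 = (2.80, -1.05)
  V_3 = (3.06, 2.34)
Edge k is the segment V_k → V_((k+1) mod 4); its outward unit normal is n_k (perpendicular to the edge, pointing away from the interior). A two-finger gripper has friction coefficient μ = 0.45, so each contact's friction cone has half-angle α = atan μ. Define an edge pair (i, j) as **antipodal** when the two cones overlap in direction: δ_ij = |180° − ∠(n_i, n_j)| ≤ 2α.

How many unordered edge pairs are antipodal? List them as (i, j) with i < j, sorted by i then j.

α = atan 0.45 = 24.23°;  2α = 48.46°
n_0 = (-0.4658, -0.8849)
n_1 = (+0.6123, -0.7906)
n_2 = (+0.9971, -0.0765)
n_3 = (-0.4798, +0.8774)
  (0,1): δ = 114.48°  ·
  (0,2): δ = 66.62°  ·
  (0,3): δ = 56.44°  ·
  (1,2): δ = 132.14°  ·
  (1,3): δ = 9.08°  ✓
  (2,3): δ = 56.94°  ·
antipodal pairs: 1

count = 1; pairs: (1,3)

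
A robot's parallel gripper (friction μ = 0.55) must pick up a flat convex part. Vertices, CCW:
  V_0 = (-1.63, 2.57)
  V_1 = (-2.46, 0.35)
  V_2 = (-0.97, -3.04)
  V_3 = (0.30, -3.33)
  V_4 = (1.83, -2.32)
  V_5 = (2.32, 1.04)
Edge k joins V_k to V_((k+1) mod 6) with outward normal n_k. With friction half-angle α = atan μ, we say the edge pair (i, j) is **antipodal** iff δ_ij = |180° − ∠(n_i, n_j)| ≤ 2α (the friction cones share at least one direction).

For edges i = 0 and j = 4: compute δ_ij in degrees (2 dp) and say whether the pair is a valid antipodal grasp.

α = atan 0.55 = 28.81°;  2α = 57.62°
edge 0: e_0 = (-0.83, -2.22);  n_0 = (-0.9367, +0.3502)
edge 4: e_4 = (+0.49, +3.36);  n_4 = (+0.9895, -0.1443)
∠(n_0, n_4) = 167.80°
δ = |180° − 167.80°| = 12.20°
12.20° ≤ 2α = 57.62°  →  valid

δ = 12.20°, valid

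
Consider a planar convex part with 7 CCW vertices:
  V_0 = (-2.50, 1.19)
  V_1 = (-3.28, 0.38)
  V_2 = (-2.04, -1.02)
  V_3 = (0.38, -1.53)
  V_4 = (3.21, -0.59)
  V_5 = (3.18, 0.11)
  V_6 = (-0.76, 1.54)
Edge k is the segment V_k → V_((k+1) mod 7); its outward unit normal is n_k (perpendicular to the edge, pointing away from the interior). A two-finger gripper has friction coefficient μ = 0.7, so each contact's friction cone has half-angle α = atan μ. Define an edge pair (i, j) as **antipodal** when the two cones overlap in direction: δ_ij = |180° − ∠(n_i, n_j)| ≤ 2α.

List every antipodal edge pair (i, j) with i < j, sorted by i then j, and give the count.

count = 10; pairs: (0,2), (0,3), (0,4), (1,4), (1,5), (1,6), (2,5), (2,6), (3,5), (3,6)

α = atan 0.7 = 34.99°;  2α = 69.98°
n_0 = (-0.7203, +0.6936)
n_1 = (-0.7486, -0.6630)
n_2 = (-0.2062, -0.9785)
n_3 = (+0.3152, -0.9490)
n_4 = (+0.9991, +0.0428)
n_5 = (+0.3412, +0.9400)
n_6 = (-0.1972, +0.9804)
  (0,1): δ = 94.55°  ·
  (0,2): δ = 57.98°  ✓
  (0,3): δ = 27.71°  ✓
  (0,4): δ = 46.37°  ✓
  (0,5): δ = 113.97°  ·
  (0,6): δ = 145.29°  ·
  (1,2): δ = 143.43°  ·
  (1,3): δ = 113.16°  ·
  (1,4): δ = 39.08°  ✓
  (1,5): δ = 28.52°  ✓
  (1,6): δ = 59.84°  ✓
  (2,3): δ = 149.73°  ·
  (2,4): δ = 75.65°  ·
  (2,5): δ = 8.05°  ✓
  (2,6): δ = 23.27°  ✓
  (3,4): δ = 105.92°  ·
  (3,5): δ = 38.32°  ✓
  (3,6): δ = 7.00°  ✓
  (4,5): δ = 112.40°  ·
  (4,6): δ = 81.08°  ·
  (5,6): δ = 148.68°  ·
antipodal pairs: 10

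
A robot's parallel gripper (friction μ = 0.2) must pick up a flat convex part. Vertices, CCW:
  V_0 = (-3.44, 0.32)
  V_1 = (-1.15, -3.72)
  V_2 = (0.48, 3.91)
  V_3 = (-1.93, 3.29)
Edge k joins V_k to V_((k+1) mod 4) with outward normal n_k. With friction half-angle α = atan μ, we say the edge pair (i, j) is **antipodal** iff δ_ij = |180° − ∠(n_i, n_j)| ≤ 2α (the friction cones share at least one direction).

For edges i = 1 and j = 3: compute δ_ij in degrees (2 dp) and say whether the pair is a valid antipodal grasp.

α = atan 0.2 = 11.31°;  2α = 22.62°
edge 1: e_1 = (+1.63, +7.63);  n_1 = (+0.9779, -0.2089)
edge 3: e_3 = (-1.51, -2.97);  n_3 = (-0.8914, +0.4532)
∠(n_1, n_3) = 165.11°
δ = |180° − 165.11°| = 14.89°
14.89° ≤ 2α = 22.62°  →  valid

δ = 14.89°, valid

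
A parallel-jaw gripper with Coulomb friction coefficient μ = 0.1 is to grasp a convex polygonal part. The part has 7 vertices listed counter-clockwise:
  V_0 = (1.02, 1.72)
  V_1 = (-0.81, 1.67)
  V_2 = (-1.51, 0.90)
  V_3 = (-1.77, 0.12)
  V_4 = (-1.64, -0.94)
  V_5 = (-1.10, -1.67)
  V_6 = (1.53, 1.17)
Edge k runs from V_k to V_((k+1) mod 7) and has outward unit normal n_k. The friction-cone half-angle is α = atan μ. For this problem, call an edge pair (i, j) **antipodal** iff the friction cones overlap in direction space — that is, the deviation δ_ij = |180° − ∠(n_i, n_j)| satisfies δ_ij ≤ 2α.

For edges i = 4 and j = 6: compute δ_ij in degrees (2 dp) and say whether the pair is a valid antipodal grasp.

δ = 6.35°, valid

α = atan 0.1 = 5.71°;  2α = 11.42°
edge 4: e_4 = (+0.54, -0.73);  n_4 = (-0.8039, -0.5947)
edge 6: e_6 = (-0.51, +0.55);  n_6 = (+0.7333, +0.6799)
∠(n_4, n_6) = 173.65°
δ = |180° − 173.65°| = 6.35°
6.35° ≤ 2α = 11.42°  →  valid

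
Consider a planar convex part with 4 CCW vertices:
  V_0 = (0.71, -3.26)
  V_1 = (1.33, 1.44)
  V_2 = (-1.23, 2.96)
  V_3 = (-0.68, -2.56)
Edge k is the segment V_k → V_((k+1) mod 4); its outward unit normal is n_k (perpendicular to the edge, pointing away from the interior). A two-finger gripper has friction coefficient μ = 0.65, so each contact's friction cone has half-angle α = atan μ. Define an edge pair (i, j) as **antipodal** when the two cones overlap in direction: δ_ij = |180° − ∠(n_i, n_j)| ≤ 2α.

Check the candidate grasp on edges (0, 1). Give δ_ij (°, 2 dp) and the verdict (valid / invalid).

α = atan 0.65 = 33.02°;  2α = 66.05°
edge 0: e_0 = (+0.62, +4.70);  n_0 = (+0.9914, -0.1308)
edge 1: e_1 = (-2.56, +1.52);  n_1 = (+0.5105, +0.8599)
∠(n_0, n_1) = 66.82°
δ = |180° − 66.82°| = 113.18°
113.18° > 2α = 66.05°  →  invalid

δ = 113.18°, invalid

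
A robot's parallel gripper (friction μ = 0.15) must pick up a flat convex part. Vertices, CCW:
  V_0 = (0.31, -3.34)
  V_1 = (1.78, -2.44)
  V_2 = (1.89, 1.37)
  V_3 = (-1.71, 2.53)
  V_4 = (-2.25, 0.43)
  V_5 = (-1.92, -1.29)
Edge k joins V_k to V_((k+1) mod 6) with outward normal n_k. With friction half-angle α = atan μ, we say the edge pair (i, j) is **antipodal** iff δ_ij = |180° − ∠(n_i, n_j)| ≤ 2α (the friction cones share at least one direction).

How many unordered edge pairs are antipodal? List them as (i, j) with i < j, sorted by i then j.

α = atan 0.15 = 8.53°;  2α = 17.06°
n_0 = (+0.5222, -0.8529)
n_1 = (+0.9996, -0.0289)
n_2 = (+0.3067, +0.9518)
n_3 = (-0.9685, +0.2490)
n_4 = (-0.9821, -0.1884)
n_5 = (-0.6768, -0.7362)
  (0,1): δ = 123.13°  ·
  (0,2): δ = 49.34°  ·
  (0,3): δ = 44.10°  ·
  (0,4): δ = 69.38°  ·
  (0,5): δ = 105.93°  ·
  (1,2): δ = 106.21°  ·
  (1,3): δ = 12.77°  ✓
  (1,4): δ = 12.51°  ✓
  (1,5): δ = 49.06°  ·
  (2,3): δ = 86.56°  ·
  (2,4): δ = 61.28°  ·
  (2,5): δ = 24.73°  ·
  (3,4): δ = 154.72°  ·
  (3,5): δ = 118.17°  ·
  (4,5): δ = 143.45°  ·
antipodal pairs: 2

count = 2; pairs: (1,3), (1,4)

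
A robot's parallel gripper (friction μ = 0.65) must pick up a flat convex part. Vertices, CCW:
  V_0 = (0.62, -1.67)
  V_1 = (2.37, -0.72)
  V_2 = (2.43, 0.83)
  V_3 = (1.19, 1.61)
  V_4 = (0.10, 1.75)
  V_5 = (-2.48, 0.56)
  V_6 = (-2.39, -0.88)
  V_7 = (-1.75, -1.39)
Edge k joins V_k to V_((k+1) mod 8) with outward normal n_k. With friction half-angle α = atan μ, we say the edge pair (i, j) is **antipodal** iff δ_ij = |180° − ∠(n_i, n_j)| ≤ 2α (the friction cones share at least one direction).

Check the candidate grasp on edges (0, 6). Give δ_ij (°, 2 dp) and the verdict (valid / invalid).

α = atan 0.65 = 33.02°;  2α = 66.05°
edge 0: e_0 = (+1.75, +0.95);  n_0 = (+0.4771, -0.8789)
edge 6: e_6 = (+0.64, -0.51);  n_6 = (-0.6232, -0.7821)
∠(n_0, n_6) = 67.05°
δ = |180° − 67.05°| = 112.95°
112.95° > 2α = 66.05°  →  invalid

δ = 112.95°, invalid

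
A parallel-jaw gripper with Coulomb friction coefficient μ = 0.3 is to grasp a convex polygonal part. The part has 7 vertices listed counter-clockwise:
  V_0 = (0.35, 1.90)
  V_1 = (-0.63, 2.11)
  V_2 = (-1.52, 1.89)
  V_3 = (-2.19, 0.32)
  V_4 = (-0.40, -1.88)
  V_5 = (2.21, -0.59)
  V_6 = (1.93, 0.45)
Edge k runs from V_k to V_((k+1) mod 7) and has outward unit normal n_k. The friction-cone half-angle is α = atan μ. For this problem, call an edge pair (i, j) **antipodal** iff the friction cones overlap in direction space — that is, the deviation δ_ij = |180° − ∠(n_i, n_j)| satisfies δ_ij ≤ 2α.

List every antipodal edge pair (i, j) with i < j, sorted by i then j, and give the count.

count = 3; pairs: (1,4), (3,5), (3,6)

α = atan 0.3 = 16.70°;  2α = 33.40°
n_0 = (+0.2095, +0.9778)
n_1 = (-0.2400, +0.9708)
n_2 = (-0.9197, +0.3925)
n_3 = (-0.7757, -0.6311)
n_4 = (+0.4431, -0.8965)
n_5 = (+0.9656, +0.2600)
n_6 = (+0.6761, +0.7368)
  (0,1): δ = 154.02°  ·
  (0,2): δ = 101.02°  ·
  (0,3): δ = 38.77°  ·
  (0,4): δ = 38.40°  ·
  (0,5): δ = 117.16°  ·
  (0,6): δ = 149.55°  ·
  (1,2): δ = 127.00°  ·
  (1,3): δ = 64.75°  ·
  (1,4): δ = 12.42°  ✓
  (1,5): δ = 91.18°  ·
  (1,6): δ = 123.57°  ·
  (2,3): δ = 117.76°  ·
  (2,4): δ = 40.59°  ·
  (2,5): δ = 38.18°  ·
  (2,6): δ = 70.57°  ·
  (3,4): δ = 102.83°  ·
  (3,5): δ = 24.06°  ✓
  (3,6): δ = 8.32°  ✓
  (4,5): δ = 101.23°  ·
  (4,6): δ = 68.84°  ·
  (5,6): δ = 147.61°  ·
antipodal pairs: 3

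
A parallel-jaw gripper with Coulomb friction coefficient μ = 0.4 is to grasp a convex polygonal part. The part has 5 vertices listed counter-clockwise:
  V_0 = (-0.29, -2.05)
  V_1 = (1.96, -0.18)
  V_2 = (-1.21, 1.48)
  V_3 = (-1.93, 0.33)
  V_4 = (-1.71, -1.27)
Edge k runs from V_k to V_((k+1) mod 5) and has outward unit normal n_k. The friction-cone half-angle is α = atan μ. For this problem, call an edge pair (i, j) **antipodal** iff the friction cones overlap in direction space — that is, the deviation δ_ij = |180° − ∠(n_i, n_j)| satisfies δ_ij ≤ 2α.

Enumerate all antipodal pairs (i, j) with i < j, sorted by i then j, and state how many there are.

α = atan 0.4 = 21.80°;  2α = 43.60°
n_0 = (+0.6392, -0.7691)
n_1 = (+0.4639, +0.8859)
n_2 = (-0.8476, +0.5307)
n_3 = (-0.9907, -0.1362)
n_4 = (-0.4814, -0.8765)
  (0,1): δ = 67.37°  ·
  (0,2): δ = 18.22°  ✓
  (0,3): δ = 58.10°  ·
  (0,4): δ = 111.49°  ·
  (1,2): δ = 94.41°  ·
  (1,3): δ = 54.53°  ·
  (1,4): δ = 1.14°  ✓
  (2,3): δ = 140.12°  ·
  (2,4): δ = 86.73°  ·
  (3,4): δ = 126.61°  ·
antipodal pairs: 2

count = 2; pairs: (0,2), (1,4)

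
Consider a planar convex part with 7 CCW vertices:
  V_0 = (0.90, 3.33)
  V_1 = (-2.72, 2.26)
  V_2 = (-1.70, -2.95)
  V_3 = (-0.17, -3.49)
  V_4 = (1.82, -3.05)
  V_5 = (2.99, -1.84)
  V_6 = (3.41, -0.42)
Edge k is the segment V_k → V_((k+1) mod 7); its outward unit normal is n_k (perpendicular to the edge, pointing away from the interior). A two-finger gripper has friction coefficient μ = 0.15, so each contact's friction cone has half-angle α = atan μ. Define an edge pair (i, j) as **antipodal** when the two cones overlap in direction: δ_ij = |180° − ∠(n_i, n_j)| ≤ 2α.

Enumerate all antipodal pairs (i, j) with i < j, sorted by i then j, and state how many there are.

count = 1; pairs: (0,3)

α = atan 0.15 = 8.53°;  2α = 17.06°
n_0 = (-0.2835, +0.9590)
n_1 = (-0.9814, -0.1921)
n_2 = (-0.3328, -0.9430)
n_3 = (+0.2159, -0.9764)
n_4 = (+0.7189, -0.6951)
n_5 = (+0.9589, -0.2836)
n_6 = (+0.8310, +0.5562)
  (0,1): δ = 95.39°  ·
  (0,2): δ = 35.91°  ·
  (0,3): δ = 4.00°  ✓
  (0,4): δ = 29.50°  ·
  (0,5): δ = 57.06°  ·
  (0,6): δ = 107.33°  ·
  (1,2): δ = 120.52°  ·
  (1,3): δ = 88.61°  ·
  (1,4): δ = 55.11°  ·
  (1,5): δ = 27.55°  ·
  (1,6): δ = 22.72°  ·
  (2,3): δ = 148.09°  ·
  (2,4): δ = 114.60°  ·
  (2,5): δ = 87.04°  ·
  (2,6): δ = 36.76°  ·
  (3,4): δ = 146.50°  ·
  (3,5): δ = 118.94°  ·
  (3,6): δ = 68.67°  ·
  (4,5): δ = 152.44°  ·
  (4,6): δ = 102.17°  ·
  (5,6): δ = 129.73°  ·
antipodal pairs: 1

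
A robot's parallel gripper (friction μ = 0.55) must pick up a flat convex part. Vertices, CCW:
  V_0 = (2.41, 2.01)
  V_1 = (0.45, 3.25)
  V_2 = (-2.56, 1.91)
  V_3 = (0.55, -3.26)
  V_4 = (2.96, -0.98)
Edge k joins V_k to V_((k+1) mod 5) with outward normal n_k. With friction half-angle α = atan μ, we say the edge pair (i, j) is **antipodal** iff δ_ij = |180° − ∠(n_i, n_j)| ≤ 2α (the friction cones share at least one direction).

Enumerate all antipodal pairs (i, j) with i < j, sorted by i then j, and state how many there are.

α = atan 0.55 = 28.81°;  2α = 57.62°
n_0 = (+0.5346, +0.8451)
n_1 = (-0.4067, +0.9136)
n_2 = (-0.8569, -0.5155)
n_3 = (+0.6872, -0.7264)
n_4 = (+0.9835, +0.1809)
  (0,1): δ = 123.68°  ·
  (0,2): δ = 26.65°  ✓
  (0,3): δ = 75.73°  ·
  (0,4): δ = 132.74°  ·
  (1,2): δ = 82.97°  ·
  (1,3): δ = 19.41°  ✓
  (1,4): δ = 76.43°  ·
  (2,3): δ = 77.62°  ·
  (2,4): δ = 20.61°  ✓
  (3,4): δ = 122.99°  ·
antipodal pairs: 3

count = 3; pairs: (0,2), (1,3), (2,4)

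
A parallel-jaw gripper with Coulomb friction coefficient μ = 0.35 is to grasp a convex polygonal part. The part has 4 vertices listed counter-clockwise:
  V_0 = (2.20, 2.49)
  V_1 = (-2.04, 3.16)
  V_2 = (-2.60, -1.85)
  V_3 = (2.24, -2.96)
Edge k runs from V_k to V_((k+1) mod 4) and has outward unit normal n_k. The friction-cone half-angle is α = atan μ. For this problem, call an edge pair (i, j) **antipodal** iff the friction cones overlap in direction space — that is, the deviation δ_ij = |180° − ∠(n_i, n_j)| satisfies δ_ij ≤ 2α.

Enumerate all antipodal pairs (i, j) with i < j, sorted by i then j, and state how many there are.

count = 2; pairs: (0,2), (1,3)

α = atan 0.35 = 19.29°;  2α = 38.58°
n_0 = (+0.1561, +0.9877)
n_1 = (-0.9938, +0.1111)
n_2 = (-0.2235, -0.9747)
n_3 = (+1.0000, +0.0073)
  (0,1): δ = 87.40°  ·
  (0,2): δ = 3.94°  ✓
  (0,3): δ = 99.40°  ·
  (1,2): δ = 96.54°  ·
  (1,3): δ = 6.80°  ✓
  (2,3): δ = 76.66°  ·
antipodal pairs: 2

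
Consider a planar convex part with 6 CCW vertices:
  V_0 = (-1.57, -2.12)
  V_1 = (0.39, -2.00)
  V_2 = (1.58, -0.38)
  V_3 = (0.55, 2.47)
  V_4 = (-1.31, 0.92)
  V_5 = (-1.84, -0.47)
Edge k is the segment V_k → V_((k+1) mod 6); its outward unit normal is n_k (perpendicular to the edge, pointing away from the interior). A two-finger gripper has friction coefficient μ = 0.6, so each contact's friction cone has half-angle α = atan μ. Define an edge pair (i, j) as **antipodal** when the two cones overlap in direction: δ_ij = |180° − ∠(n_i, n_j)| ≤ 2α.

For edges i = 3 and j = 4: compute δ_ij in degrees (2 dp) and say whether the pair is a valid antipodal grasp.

δ = 150.68°, invalid

α = atan 0.6 = 30.96°;  2α = 61.93°
edge 3: e_3 = (-1.86, -1.55);  n_3 = (-0.6402, +0.7682)
edge 4: e_4 = (-0.53, -1.39);  n_4 = (-0.9344, +0.3563)
∠(n_3, n_4) = 29.32°
δ = |180° − 29.32°| = 150.68°
150.68° > 2α = 61.93°  →  invalid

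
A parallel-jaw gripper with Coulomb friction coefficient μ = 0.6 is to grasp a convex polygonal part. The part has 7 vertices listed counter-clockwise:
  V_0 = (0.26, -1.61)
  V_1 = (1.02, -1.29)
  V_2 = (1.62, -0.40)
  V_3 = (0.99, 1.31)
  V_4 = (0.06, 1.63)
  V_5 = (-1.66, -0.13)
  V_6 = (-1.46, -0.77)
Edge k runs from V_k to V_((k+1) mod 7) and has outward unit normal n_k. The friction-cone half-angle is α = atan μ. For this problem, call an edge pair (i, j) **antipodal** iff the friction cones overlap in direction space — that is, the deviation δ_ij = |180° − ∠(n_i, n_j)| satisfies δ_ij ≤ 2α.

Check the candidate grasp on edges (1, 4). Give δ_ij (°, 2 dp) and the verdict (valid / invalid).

α = atan 0.6 = 30.96°;  2α = 61.93°
edge 1: e_1 = (+0.60, +0.89);  n_1 = (+0.8292, -0.5590)
edge 4: e_4 = (-1.72, -1.76);  n_4 = (-0.7152, +0.6989)
∠(n_1, n_4) = 169.64°
δ = |180° − 169.64°| = 10.36°
10.36° ≤ 2α = 61.93°  →  valid

δ = 10.36°, valid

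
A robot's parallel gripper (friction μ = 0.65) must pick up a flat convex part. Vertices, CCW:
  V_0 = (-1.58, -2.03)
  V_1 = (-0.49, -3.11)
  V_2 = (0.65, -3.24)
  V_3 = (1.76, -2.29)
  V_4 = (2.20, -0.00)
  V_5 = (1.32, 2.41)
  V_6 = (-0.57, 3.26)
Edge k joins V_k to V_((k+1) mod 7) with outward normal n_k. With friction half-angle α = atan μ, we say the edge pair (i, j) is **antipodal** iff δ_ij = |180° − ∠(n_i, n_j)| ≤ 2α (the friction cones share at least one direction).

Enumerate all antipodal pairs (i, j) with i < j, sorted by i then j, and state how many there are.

α = atan 0.65 = 33.02°;  2α = 66.05°
n_0 = (-0.7038, -0.7104)
n_1 = (-0.1133, -0.9936)
n_2 = (+0.6502, -0.7597)
n_3 = (+0.9820, -0.1887)
n_4 = (+0.9393, +0.3430)
n_5 = (+0.4102, +0.9120)
n_6 = (-0.9823, +0.1875)
  (0,1): δ = 141.77°  ·
  (0,2): δ = 94.71°  ·
  (0,3): δ = 56.14°  ✓
  (0,4): δ = 25.20°  ✓
  (0,5): δ = 20.52°  ✓
  (0,6): δ = 123.93°  ·
  (1,2): δ = 132.94°  ·
  (1,3): δ = 94.37°  ·
  (1,4): δ = 63.43°  ✓
  (1,5): δ = 17.71°  ✓
  (1,6): δ = 85.70°  ·
  (2,3): δ = 141.44°  ·
  (2,4): δ = 110.50°  ·
  (2,5): δ = 64.77°  ✓
  (2,6): δ = 38.63°  ✓
  (3,4): δ = 149.06°  ·
  (3,5): δ = 103.34°  ·
  (3,6): δ = 0.07°  ✓
  (4,5): δ = 134.27°  ·
  (4,6): δ = 30.87°  ✓
  (5,6): δ = 76.59°  ·
antipodal pairs: 9

count = 9; pairs: (0,3), (0,4), (0,5), (1,4), (1,5), (2,5), (2,6), (3,6), (4,6)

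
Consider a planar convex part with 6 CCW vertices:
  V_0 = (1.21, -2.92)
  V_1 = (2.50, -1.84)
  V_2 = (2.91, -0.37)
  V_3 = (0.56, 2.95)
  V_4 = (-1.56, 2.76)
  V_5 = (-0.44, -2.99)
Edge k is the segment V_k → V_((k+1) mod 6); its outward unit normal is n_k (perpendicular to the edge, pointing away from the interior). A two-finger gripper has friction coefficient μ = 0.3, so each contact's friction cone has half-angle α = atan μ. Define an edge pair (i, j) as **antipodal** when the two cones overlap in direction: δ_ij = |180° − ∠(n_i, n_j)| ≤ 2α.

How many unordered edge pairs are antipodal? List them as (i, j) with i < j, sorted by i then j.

α = atan 0.3 = 16.70°;  2α = 33.40°
n_0 = (+0.6419, -0.7668)
n_1 = (+0.9632, -0.2687)
n_2 = (+0.8162, +0.5777)
n_3 = (-0.0893, +0.9960)
n_4 = (-0.9816, -0.1912)
n_5 = (+0.0424, -0.9991)
  (0,1): δ = 145.52°  ·
  (0,2): δ = 94.64°  ·
  (0,3): δ = 34.82°  ·
  (0,4): δ = 61.09°  ·
  (0,5): δ = 142.49°  ·
  (1,2): δ = 129.12°  ·
  (1,3): δ = 69.29°  ·
  (1,4): δ = 26.61°  ✓
  (1,5): δ = 108.01°  ·
  (2,3): δ = 120.17°  ·
  (2,4): δ = 24.27°  ✓
  (2,5): δ = 57.14°  ·
  (3,4): δ = 84.10°  ·
  (3,5): δ = 2.69°  ✓
  (4,5): δ = 98.59°  ·
antipodal pairs: 3

count = 3; pairs: (1,4), (2,4), (3,5)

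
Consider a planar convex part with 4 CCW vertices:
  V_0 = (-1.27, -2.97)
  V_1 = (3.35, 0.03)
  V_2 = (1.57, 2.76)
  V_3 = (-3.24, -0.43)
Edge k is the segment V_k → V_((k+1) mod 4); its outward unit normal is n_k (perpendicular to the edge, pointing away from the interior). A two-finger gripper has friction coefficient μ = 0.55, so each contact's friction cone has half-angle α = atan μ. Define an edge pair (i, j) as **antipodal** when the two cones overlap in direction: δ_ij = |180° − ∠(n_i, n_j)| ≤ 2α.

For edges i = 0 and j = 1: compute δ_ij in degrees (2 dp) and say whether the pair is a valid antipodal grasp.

α = atan 0.55 = 28.81°;  2α = 57.62°
edge 0: e_0 = (+4.62, +3.00);  n_0 = (+0.5446, -0.8387)
edge 1: e_1 = (-1.78, +2.73);  n_1 = (+0.8377, +0.5462)
∠(n_0, n_1) = 90.11°
δ = |180° − 90.11°| = 89.89°
89.89° > 2α = 57.62°  →  invalid

δ = 89.89°, invalid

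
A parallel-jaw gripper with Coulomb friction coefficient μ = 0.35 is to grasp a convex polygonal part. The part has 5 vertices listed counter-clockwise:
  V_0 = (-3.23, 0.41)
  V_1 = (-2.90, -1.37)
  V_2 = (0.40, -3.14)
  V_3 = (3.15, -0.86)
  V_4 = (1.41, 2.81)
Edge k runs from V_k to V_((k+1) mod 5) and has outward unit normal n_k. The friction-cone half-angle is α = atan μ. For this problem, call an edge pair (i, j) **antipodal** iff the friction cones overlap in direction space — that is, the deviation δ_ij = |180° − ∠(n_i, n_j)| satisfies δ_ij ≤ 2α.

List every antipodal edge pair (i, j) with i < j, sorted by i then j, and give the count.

α = atan 0.35 = 19.29°;  2α = 38.58°
n_0 = (-0.9832, -0.1823)
n_1 = (-0.4727, -0.8812)
n_2 = (+0.6383, -0.7698)
n_3 = (+0.9036, +0.4284)
n_4 = (-0.4594, +0.8882)
  (0,1): δ = 128.71°  ·
  (0,2): δ = 60.84°  ·
  (0,3): δ = 14.86°  ✓
  (0,4): δ = 106.85°  ·
  (1,2): δ = 112.13°  ·
  (1,3): δ = 36.43°  ✓
  (1,4): δ = 55.56°  ·
  (2,3): δ = 104.30°  ·
  (2,4): δ = 12.31°  ✓
  (3,4): δ = 88.02°  ·
antipodal pairs: 3

count = 3; pairs: (0,3), (1,3), (2,4)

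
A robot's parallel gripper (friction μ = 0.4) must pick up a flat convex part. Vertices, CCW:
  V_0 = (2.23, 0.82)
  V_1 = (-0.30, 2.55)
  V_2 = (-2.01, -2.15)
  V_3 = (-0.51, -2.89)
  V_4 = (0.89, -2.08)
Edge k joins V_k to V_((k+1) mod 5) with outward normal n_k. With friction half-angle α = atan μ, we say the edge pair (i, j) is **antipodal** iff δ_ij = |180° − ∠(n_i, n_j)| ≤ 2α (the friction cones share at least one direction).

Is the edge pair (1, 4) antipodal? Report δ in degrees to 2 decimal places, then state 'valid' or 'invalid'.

α = atan 0.4 = 21.80°;  2α = 43.60°
edge 1: e_1 = (-1.71, -4.70);  n_1 = (-0.9397, +0.3419)
edge 4: e_4 = (+1.34, +2.90);  n_4 = (+0.9078, -0.4195)
∠(n_1, n_4) = 175.19°
δ = |180° − 175.19°| = 4.81°
4.81° ≤ 2α = 43.60°  →  valid

δ = 4.81°, valid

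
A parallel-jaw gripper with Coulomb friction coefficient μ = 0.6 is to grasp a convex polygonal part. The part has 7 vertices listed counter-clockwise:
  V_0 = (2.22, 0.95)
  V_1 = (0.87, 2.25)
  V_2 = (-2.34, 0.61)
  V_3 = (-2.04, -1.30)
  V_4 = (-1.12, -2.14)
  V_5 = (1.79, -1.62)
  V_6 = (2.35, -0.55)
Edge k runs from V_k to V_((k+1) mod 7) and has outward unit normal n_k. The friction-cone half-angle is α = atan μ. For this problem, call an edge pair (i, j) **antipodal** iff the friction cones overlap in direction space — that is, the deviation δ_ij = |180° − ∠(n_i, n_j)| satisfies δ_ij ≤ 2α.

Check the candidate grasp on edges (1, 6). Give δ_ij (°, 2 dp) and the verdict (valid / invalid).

α = atan 0.6 = 30.96°;  2α = 61.93°
edge 1: e_1 = (-3.21, -1.64);  n_1 = (-0.4550, +0.8905)
edge 6: e_6 = (-0.13, +1.50);  n_6 = (+0.9963, +0.0863)
∠(n_1, n_6) = 112.11°
δ = |180° − 112.11°| = 67.89°
67.89° > 2α = 61.93°  →  invalid

δ = 67.89°, invalid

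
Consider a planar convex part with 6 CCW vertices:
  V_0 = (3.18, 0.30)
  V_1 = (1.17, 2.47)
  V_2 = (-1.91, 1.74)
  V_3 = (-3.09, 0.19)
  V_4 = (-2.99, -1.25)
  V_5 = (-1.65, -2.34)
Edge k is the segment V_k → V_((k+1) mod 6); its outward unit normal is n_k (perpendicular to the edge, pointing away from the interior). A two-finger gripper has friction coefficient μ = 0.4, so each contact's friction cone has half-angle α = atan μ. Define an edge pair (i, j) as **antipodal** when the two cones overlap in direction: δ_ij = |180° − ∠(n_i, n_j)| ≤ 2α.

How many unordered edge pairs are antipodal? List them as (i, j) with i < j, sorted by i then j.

α = atan 0.4 = 21.80°;  2α = 43.60°
n_0 = (+0.7336, +0.6795)
n_1 = (-0.2306, +0.9730)
n_2 = (-0.7957, +0.6057)
n_3 = (-0.9976, -0.0693)
n_4 = (-0.6310, -0.7758)
n_5 = (+0.4796, -0.8775)
  (0,1): δ = 119.47°  ·
  (0,2): δ = 80.09°  ·
  (0,3): δ = 38.84°  ✓
  (0,4): δ = 8.07°  ✓
  (0,5): δ = 75.85°  ·
  (1,2): δ = 140.62°  ·
  (1,3): δ = 99.36°  ·
  (1,4): δ = 52.46°  ·
  (1,5): δ = 15.33°  ✓
  (2,3): δ = 138.75°  ·
  (2,4): δ = 91.84°  ·
  (2,5): δ = 24.06°  ✓
  (3,4): δ = 133.10°  ·
  (3,5): δ = 65.31°  ·
  (4,5): δ = 112.21°  ·
antipodal pairs: 4

count = 4; pairs: (0,3), (0,4), (1,5), (2,5)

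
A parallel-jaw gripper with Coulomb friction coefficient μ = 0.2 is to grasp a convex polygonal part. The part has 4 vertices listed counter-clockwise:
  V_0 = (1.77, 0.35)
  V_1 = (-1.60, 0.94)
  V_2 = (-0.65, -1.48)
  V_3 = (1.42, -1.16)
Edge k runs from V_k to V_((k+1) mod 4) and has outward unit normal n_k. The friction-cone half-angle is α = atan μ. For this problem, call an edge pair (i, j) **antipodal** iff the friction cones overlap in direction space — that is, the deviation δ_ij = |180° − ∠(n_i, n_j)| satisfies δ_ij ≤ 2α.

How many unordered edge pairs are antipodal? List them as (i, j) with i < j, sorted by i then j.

α = atan 0.2 = 11.31°;  2α = 22.62°
n_0 = (+0.1725, +0.9850)
n_1 = (-0.9308, -0.3654)
n_2 = (+0.1528, -0.9883)
n_3 = (+0.9742, -0.2258)
  (0,1): δ = 58.64°  ·
  (0,2): δ = 18.72°  ✓
  (0,3): δ = 86.88°  ·
  (1,2): δ = 102.65°  ·
  (1,3): δ = 34.48°  ·
  (2,3): δ = 111.84°  ·
antipodal pairs: 1

count = 1; pairs: (0,2)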